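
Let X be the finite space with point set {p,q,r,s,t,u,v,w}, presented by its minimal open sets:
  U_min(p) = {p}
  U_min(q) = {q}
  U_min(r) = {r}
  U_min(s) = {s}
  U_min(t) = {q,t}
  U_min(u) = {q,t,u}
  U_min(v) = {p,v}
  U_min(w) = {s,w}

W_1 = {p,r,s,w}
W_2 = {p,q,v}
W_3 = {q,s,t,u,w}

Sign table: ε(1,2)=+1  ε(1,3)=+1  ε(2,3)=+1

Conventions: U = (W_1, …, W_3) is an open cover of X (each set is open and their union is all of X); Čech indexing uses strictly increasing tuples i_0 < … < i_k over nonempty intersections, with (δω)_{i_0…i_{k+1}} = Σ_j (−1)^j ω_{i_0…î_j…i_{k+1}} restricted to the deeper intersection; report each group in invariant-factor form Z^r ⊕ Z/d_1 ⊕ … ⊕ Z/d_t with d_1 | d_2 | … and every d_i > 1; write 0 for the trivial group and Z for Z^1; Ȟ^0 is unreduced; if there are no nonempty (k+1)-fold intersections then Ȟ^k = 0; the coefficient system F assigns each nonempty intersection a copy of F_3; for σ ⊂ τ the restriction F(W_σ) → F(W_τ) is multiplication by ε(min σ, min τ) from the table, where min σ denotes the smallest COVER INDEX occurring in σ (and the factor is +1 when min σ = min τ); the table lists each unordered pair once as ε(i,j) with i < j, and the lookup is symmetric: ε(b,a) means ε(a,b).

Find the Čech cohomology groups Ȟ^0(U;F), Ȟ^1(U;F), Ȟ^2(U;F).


nerve simplices:
  W12={p} W13={s,w} W23={q}
C dims 3,3; δ0: rk_F3 2
degree 0: 3−2−0 = 1 → Ȟ^0 ≅ Z/3
degree 1: 3−0−2 = 1 → Ȟ^1 ≅ Z/3
degree 2: 0−0−0 = 0 → Ȟ^2 ≅ 0

Ȟ^0 ≅ Z/3,  Ȟ^1 ≅ Z/3,  Ȟ^2 ≅ 0


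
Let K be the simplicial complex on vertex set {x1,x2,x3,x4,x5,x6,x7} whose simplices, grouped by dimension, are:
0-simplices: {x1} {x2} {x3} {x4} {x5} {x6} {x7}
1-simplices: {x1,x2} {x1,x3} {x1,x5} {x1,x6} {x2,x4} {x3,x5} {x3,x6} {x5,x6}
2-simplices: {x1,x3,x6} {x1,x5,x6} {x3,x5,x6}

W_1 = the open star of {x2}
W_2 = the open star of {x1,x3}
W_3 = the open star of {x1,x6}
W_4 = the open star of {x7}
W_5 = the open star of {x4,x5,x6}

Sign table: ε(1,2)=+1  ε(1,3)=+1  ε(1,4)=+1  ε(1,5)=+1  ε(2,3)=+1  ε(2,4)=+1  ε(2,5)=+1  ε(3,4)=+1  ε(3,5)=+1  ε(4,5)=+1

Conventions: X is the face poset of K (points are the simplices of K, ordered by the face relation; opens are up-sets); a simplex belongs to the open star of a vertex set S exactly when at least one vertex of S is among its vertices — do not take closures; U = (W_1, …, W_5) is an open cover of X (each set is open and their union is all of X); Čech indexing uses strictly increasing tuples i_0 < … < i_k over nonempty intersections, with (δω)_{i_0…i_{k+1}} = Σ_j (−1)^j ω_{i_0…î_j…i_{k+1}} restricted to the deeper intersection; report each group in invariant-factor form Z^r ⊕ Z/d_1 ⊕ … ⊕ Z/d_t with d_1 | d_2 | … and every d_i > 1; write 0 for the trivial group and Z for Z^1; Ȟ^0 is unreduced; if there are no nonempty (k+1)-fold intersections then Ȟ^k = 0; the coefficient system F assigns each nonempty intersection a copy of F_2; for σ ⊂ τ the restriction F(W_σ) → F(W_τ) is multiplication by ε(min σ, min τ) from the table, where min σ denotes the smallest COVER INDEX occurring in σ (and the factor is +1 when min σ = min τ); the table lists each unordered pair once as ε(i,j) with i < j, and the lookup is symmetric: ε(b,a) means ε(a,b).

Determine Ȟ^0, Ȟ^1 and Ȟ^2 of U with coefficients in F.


Ȟ^0(U;F) ≅ Z/2 ⊕ Z/2, Ȟ^1(U;F) ≅ Z/2, Ȟ^2(U;F) ≅ 0

intersection data:
  W1={{x2},{x1,x2},{x2,x4}} W2={{x1},{x3},{x1,x2},{x1,x3},{x1,x5},{x1,x6},{x3,x5},{x3,x6},{x1,x3,x6},{x1,x5,x6},{x3,x5,x6}} W3={{x1},{x6},{x1,x2},{x1,x3},{x1,x5},{x1,x6},{x3,x6},{x5,x6},{x1,x3,x6},{x1,x5,x6},{x3,x5,x6}} W4={{x7}} W5={{x4},{x5},{x6},{x1,x5},{x1,x6},{x2,x4},{x3,x5},{x3,x6},{x5,x6},{x1,x3,x6},{x1,x5,x6},{x3,x5,x6}}
  W12={{x1,x2}} W13={{x1,x2}} W15={{x2,x4}} W23={{x1},{x1,x2},{x1,x3},{x1,x5},{x1,x6},{x3,x6},{x1,x3,x6},{x1,x5,x6},{x3,x5,x6}} W25={{x1,x5},{x1,x6},{x3,x5},{x3,x6},{x1,x3,x6},{x1,x5,x6},{x3,x5,x6}} W35={{x6},{x1,x5},{x1,x6},{x3,x6},{x5,x6},{x1,x3,x6},{x1,x5,x6},{x3,x5,x6}}
  W123={{x1,x2}} W235={{x1,x5},{x1,x6},{x3,x6},{x1,x3,x6},{x1,x5,x6},{x3,x5,x6}}
C dims 5,6,2; δ0: rk_F2 3; δ1: rk_F2 2
Ȟ^0 = (5 − 3) − 0 = 2, so Ȟ^0 ≅ Z/2 ⊕ Z/2
Ȟ^1 = (6 − 2) − 3 = 1, so Ȟ^1 ≅ Z/2
Ȟ^2 = (2 − 0) − 2 = 0, so Ȟ^2 ≅ 0


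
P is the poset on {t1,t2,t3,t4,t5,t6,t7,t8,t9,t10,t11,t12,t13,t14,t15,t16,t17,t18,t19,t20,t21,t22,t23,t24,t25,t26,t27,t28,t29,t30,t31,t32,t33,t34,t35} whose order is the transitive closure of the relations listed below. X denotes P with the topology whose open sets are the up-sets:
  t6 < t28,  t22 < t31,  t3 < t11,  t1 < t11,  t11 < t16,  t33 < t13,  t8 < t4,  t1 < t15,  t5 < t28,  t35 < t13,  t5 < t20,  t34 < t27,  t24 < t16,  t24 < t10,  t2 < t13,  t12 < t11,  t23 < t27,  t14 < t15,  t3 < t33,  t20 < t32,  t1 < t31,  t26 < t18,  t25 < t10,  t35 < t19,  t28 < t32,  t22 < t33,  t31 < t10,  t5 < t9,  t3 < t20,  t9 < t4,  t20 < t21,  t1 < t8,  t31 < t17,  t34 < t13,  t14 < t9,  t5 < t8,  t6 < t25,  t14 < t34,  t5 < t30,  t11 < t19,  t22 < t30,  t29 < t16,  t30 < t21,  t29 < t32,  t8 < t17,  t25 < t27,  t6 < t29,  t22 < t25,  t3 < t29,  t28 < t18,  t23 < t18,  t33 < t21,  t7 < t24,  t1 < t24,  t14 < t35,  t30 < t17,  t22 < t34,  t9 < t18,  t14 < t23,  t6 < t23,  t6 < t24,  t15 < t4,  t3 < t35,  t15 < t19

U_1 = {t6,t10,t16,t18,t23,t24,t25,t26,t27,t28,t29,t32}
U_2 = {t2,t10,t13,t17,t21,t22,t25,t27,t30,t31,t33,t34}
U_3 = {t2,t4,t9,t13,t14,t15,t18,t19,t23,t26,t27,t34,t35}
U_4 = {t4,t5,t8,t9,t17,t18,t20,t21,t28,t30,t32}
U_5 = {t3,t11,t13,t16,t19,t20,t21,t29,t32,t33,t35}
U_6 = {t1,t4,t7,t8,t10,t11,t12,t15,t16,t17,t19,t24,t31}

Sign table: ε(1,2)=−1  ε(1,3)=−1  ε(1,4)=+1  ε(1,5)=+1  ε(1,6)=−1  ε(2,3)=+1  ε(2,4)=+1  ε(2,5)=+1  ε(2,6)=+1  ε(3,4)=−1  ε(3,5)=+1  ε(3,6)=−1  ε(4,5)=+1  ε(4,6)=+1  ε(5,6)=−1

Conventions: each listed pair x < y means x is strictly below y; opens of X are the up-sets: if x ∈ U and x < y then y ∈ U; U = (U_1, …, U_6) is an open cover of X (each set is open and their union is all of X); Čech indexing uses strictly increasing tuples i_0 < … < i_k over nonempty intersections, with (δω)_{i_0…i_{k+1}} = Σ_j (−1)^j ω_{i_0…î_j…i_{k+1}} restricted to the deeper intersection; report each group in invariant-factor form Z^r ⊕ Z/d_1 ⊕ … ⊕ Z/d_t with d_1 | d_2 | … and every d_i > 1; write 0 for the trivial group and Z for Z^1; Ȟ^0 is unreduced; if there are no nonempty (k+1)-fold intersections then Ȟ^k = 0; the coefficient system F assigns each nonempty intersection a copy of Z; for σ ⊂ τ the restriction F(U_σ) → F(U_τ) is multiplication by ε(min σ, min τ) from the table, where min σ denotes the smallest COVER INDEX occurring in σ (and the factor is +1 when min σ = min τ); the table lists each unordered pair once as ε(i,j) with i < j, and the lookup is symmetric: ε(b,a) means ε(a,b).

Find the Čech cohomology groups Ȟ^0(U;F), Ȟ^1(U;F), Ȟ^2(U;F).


intersection data:
  U12={t10,t25,t27} U13={t18,t23,t26,t27} U14={t18,t28,t32} U15={t16,t29,t32} U16={t10,t16,t24} U23={t2,t13,t27,t34} U24={t17,t21,t30} U25={t13,t21,t33} U26={t10,t17,t31} U34={t4,t9,t18} U35={t13,t19,t35} U36={t4,t15,t19} U45={t20,t21,t32} U46={t4,t8,t17} U56={t11,t16,t19}
  U123={t27} U126={t10} U134={t18} U145={t32} U156={t16} U235={t13} U245={t21} U246={t17} U346={t4} U356={t19}
C dims 6,15,10; δ0: rk 6, SNF 1^5·2; δ1: rk 9, SNF 1^9
Ȟ^0 = (6 − 6) − 0 = 0, so Ȟ^0 ≅ 0
Ȟ^1 = (15 − 9) − 6 = 0 plus torsion [2], so Ȟ^1 ≅ Z/2
Ȟ^2 = (10 − 0) − 9 = 1, so Ȟ^2 ≅ Z

Ȟ^0(U;F) ≅ 0; Ȟ^1(U;F) ≅ Z/2; Ȟ^2(U;F) ≅ Z


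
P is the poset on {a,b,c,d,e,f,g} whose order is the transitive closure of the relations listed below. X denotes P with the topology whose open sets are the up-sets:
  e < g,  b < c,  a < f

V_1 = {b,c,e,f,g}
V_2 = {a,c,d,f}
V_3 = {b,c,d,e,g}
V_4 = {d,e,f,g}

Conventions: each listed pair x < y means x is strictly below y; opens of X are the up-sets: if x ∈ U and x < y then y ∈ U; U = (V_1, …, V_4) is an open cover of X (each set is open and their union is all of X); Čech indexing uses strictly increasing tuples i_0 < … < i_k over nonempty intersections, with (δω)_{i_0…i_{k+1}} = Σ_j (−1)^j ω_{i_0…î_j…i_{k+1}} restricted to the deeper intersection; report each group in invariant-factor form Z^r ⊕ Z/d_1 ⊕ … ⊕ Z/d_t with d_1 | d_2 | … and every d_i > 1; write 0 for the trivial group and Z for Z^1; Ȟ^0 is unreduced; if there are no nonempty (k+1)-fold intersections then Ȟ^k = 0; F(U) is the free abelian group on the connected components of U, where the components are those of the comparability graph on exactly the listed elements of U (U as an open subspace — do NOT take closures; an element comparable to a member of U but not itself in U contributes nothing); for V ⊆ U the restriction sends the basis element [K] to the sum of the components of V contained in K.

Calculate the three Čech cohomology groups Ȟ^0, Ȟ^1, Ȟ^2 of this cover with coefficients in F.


Ȟ^0 ≅ Z^4, Ȟ^1 ≅ 0 and Ȟ^2 ≅ 0

nerve simplices:
  V12={c,f} V13={b,c,e,g} V14={e,f,g} V23={c,d} V24={d,f} V34={d,e,g}
  V123={c} V124={f} V134={e,g} V234={d}
components per intersection:
  V1: {b,c} {e,g} {f}
  V2: {a,f} {c} {d}
  V3: {b,c} {d} {e,g}
  V4: {d} {e,g} {f}
  V12: {c} {f}
  V13: {b,c} {e,g}
  V14: {e,g} {f}
  V23: {c} {d}
  V24: {d} {f}
  V34: {d} {e,g}
  V123: {c}
  V124: {f}
  V134: {e,g}
  V234: {d}
C dims 12,12,4; δ0: rk 8, SNF 1^8; δ1: rk 4, SNF 1^4
degree 0: 12−8−0 = 4 → Ȟ^0 ≅ Z^4
degree 1: 12−4−8 = 0 → Ȟ^1 ≅ 0
degree 2: 4−0−4 = 0 → Ȟ^2 ≅ 0


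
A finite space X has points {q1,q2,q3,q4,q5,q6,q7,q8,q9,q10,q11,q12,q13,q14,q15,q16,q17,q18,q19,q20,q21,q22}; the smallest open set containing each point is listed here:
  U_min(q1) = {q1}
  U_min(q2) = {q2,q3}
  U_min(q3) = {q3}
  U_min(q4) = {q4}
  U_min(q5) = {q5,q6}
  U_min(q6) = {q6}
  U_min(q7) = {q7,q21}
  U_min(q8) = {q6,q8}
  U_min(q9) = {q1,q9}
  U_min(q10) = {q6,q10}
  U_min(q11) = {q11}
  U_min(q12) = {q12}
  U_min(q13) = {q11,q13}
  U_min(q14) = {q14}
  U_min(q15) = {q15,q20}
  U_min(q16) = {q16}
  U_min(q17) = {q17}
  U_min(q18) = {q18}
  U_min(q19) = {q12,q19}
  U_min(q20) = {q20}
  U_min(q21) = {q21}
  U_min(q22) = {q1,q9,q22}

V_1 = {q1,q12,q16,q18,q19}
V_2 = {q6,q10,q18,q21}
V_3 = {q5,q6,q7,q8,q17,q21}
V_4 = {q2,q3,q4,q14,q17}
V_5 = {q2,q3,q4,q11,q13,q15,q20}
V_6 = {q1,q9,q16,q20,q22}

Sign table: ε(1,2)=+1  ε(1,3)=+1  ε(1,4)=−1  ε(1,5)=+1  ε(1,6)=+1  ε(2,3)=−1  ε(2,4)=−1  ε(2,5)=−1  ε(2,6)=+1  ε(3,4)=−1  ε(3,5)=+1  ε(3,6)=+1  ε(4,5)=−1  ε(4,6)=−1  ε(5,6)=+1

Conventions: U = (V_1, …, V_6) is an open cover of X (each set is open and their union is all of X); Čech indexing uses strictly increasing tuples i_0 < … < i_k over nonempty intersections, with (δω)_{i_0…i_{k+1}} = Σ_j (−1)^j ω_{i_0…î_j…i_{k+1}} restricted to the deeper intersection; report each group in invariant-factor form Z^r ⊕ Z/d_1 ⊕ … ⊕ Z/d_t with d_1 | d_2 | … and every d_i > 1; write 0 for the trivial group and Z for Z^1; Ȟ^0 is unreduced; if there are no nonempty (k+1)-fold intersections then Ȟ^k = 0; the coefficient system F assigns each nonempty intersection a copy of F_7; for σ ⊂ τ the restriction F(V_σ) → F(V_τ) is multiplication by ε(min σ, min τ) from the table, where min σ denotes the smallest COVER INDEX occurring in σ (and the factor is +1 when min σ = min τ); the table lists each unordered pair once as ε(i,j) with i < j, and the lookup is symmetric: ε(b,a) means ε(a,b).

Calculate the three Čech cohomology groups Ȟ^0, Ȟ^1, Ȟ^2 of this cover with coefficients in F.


Ȟ^0(U;F) ≅ 0, Ȟ^1(U;F) ≅ 0, Ȟ^2(U;F) ≅ 0

cover nerve:
  V12={q18} V16={q1,q16} V23={q6,q21} V34={q17} V45={q2,q3,q4} V56={q20}
C dims 6,6; δ0: rk_F7 6
Ȟ^0: (6−6)−0=0 ⇒ 0
Ȟ^1: (6−0)−6=0 ⇒ 0
Ȟ^2: (0−0)−0=0 ⇒ 0


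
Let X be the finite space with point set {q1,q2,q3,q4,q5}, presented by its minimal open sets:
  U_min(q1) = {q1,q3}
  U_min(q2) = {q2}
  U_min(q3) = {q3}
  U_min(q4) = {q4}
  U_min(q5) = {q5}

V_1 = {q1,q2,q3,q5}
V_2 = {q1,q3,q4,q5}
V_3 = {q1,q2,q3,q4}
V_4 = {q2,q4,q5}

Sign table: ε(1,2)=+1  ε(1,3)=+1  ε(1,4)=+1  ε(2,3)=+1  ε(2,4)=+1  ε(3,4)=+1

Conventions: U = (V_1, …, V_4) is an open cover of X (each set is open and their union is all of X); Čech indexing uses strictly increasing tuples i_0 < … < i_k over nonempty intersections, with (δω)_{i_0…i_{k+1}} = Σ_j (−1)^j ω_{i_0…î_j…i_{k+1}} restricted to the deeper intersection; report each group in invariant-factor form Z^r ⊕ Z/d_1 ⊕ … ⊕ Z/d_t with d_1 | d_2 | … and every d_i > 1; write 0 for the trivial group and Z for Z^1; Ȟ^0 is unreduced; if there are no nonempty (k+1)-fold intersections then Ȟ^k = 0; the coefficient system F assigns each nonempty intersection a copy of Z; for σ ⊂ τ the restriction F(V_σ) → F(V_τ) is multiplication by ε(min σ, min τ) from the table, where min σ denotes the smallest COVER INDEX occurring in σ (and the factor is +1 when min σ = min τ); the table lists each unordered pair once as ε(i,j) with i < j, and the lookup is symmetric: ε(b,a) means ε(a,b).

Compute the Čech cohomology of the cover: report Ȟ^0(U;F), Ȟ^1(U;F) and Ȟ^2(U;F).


nonempty intersections:
  V12={q1,q3,q5} V13={q1,q2,q3} V14={q2,q5} V23={q1,q3,q4} V24={q4,q5} V34={q2,q4}
  V123={q1,q3} V124={q5} V134={q2} V234={q4}
C dims 4,6,4; δ0: rk 3, SNF 1^3; δ1: rk 3, SNF 1^3
Ȟ^0: (4−3)−0=1 ⇒ Z
Ȟ^1: (6−3)−3=0 ⇒ 0
Ȟ^2: (4−0)−3=1 ⇒ Z

Ȟ^0(U;F) ≅ Z, Ȟ^1(U;F) ≅ 0, Ȟ^2(U;F) ≅ Z


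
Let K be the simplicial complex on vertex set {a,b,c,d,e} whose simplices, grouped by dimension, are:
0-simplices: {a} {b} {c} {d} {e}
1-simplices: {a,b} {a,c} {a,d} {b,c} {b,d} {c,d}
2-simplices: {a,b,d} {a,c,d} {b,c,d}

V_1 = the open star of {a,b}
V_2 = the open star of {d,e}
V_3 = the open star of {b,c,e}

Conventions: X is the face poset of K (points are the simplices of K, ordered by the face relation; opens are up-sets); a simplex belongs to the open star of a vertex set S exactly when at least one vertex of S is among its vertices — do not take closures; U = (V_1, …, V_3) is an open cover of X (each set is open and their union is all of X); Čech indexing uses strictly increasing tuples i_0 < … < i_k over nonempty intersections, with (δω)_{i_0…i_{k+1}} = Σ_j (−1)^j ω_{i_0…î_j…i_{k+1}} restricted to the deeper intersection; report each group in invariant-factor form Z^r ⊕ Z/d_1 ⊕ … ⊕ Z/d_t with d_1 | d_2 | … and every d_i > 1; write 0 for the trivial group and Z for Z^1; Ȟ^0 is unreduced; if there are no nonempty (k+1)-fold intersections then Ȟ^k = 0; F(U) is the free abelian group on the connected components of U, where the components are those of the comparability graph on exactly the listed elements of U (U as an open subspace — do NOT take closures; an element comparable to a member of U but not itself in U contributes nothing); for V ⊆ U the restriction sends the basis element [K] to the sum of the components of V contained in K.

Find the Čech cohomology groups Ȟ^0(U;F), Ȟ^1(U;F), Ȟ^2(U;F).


nerve of the cover:
  V1={{a},{b},{a,b},{a,c},{a,d},{b,c},{b,d},{a,b,d},{a,c,d},{b,c,d}} V2={{d},{e},{a,d},{b,d},{c,d},{a,b,d},{a,c,d},{b,c,d}} V3={{b},{c},{e},{a,b},{a,c},{b,c},{b,d},{c,d},{a,b,d},{a,c,d},{b,c,d}}
  V12={{a,d},{b,d},{a,b,d},{a,c,d},{b,c,d}} V13={{b},{a,b},{a,c},{b,c},{b,d},{a,b,d},{a,c,d},{b,c,d}} V23={{e},{b,d},{c,d},{a,b,d},{a,c,d},{b,c,d}}
  V123={{b,d},{a,b,d},{a,c,d},{b,c,d}}
components per intersection:
  V1: {{a},{b},{a,b},{a,c},{a,d},{b,c},{b,d},{a,b,d},{a,c,d},{b,c,d}}
  V2: {{d},{a,d},{b,d},{c,d},{a,b,d},{a,c,d},{b,c,d}} {{e}}
  V3: {{b},{c},{a,b},{a,c},{b,c},{b,d},{c,d},{a,b,d},{a,c,d},{b,c,d}} {{e}}
  V12: {{a,d},{b,d},{a,b,d},{a,c,d},{b,c,d}}
  V13: {{b},{a,b},{b,c},{b,d},{a,b,d},{b,c,d}} {{a,c},{a,c,d}}
  V23: {{e}} {{b,d},{c,d},{a,b,d},{a,c,d},{b,c,d}}
  V123: {{b,d},{a,b,d},{b,c,d}} {{a,c,d}}
C dims 5,5,2; δ0: rk 3, SNF 1^3; δ1: rk 2, SNF 1^2
Ȟ^0 = (5 − 3) − 0 = 2, so Ȟ^0 ≅ Z^2
Ȟ^1 = (5 − 2) − 3 = 0, so Ȟ^1 ≅ 0
Ȟ^2 = (2 − 0) − 2 = 0, so Ȟ^2 ≅ 0

Ȟ^0 ≅ Z^2,  Ȟ^1 ≅ 0,  Ȟ^2 ≅ 0


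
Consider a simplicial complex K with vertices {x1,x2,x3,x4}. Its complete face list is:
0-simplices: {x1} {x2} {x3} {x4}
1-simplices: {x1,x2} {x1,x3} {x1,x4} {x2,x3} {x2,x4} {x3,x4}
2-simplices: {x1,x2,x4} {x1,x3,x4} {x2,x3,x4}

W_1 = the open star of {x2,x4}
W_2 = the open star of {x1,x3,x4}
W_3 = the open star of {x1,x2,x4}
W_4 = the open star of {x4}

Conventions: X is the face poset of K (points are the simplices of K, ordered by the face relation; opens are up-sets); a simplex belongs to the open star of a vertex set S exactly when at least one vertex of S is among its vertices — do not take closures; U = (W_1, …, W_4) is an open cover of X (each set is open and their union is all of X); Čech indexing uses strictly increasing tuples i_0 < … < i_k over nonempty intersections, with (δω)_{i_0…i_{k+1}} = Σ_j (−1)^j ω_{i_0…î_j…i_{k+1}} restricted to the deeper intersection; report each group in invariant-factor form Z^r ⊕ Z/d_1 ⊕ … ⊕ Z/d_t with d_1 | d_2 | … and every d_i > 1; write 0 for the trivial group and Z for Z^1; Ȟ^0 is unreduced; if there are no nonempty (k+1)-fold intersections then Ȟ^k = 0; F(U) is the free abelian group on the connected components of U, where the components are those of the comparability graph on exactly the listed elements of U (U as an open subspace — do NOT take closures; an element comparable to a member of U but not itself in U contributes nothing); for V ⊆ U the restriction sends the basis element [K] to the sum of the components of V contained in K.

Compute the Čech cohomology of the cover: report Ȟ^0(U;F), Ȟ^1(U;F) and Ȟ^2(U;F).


Ȟ^0 = Z, Ȟ^1 = 0 and Ȟ^2 = 0

nerve of the cover:
  W1={{x2},{x4},{x1,x2},{x1,x4},{x2,x3},{x2,x4},{x3,x4},{x1,x2,x4},{x1,x3,x4},{x2,x3,x4}} W2={{x1},{x3},{x4},{x1,x2},{x1,x3},{x1,x4},{x2,x3},{x2,x4},{x3,x4},{x1,x2,x4},{x1,x3,x4},{x2,x3,x4}} W3={{x1},{x2},{x4},{x1,x2},{x1,x3},{x1,x4},{x2,x3},{x2,x4},{x3,x4},{x1,x2,x4},{x1,x3,x4},{x2,x3,x4}} W4={{x4},{x1,x4},{x2,x4},{x3,x4},{x1,x2,x4},{x1,x3,x4},{x2,x3,x4}}
  W12={{x4},{x1,x2},{x1,x4},{x2,x3},{x2,x4},{x3,x4},{x1,x2,x4},{x1,x3,x4},{x2,x3,x4}} W13={{x2},{x4},{x1,x2},{x1,x4},{x2,x3},{x2,x4},{x3,x4},{x1,x2,x4},{x1,x3,x4},{x2,x3,x4}} W14={{x4},{x1,x4},{x2,x4},{x3,x4},{x1,x2,x4},{x1,x3,x4},{x2,x3,x4}} W23={{x1},{x4},{x1,x2},{x1,x3},{x1,x4},{x2,x3},{x2,x4},{x3,x4},{x1,x2,x4},{x1,x3,x4},{x2,x3,x4}} W24={{x4},{x1,x4},{x2,x4},{x3,x4},{x1,x2,x4},{x1,x3,x4},{x2,x3,x4}} W34={{x4},{x1,x4},{x2,x4},{x3,x4},{x1,x2,x4},{x1,x3,x4},{x2,x3,x4}}
  W123={{x4},{x1,x2},{x1,x4},{x2,x3},{x2,x4},{x3,x4},{x1,x2,x4},{x1,x3,x4},{x2,x3,x4}} W124={{x4},{x1,x4},{x2,x4},{x3,x4},{x1,x2,x4},{x1,x3,x4},{x2,x3,x4}} W134={{x4},{x1,x4},{x2,x4},{x3,x4},{x1,x2,x4},{x1,x3,x4},{x2,x3,x4}} W234={{x4},{x1,x4},{x2,x4},{x3,x4},{x1,x2,x4},{x1,x3,x4},{x2,x3,x4}}
  W1234={{x4},{x1,x4},{x2,x4},{x3,x4},{x1,x2,x4},{x1,x3,x4},{x2,x3,x4}}
components per intersection:
  W1: {{x2},{x4},{x1,x2},{x1,x4},{x2,x3},{x2,x4},{x3,x4},{x1,x2,x4},{x1,x3,x4},{x2,x3,x4}}
  W2: {{x1},{x3},{x4},{x1,x2},{x1,x3},{x1,x4},{x2,x3},{x2,x4},{x3,x4},{x1,x2,x4},{x1,x3,x4},{x2,x3,x4}}
  W3: {{x1},{x2},{x4},{x1,x2},{x1,x3},{x1,x4},{x2,x3},{x2,x4},{x3,x4},{x1,x2,x4},{x1,x3,x4},{x2,x3,x4}}
  W4: {{x4},{x1,x4},{x2,x4},{x3,x4},{x1,x2,x4},{x1,x3,x4},{x2,x3,x4}}
  W12: {{x4},{x1,x2},{x1,x4},{x2,x3},{x2,x4},{x3,x4},{x1,x2,x4},{x1,x3,x4},{x2,x3,x4}}
  W13: {{x2},{x4},{x1,x2},{x1,x4},{x2,x3},{x2,x4},{x3,x4},{x1,x2,x4},{x1,x3,x4},{x2,x3,x4}}
  W14: {{x4},{x1,x4},{x2,x4},{x3,x4},{x1,x2,x4},{x1,x3,x4},{x2,x3,x4}}
  W23: {{x1},{x4},{x1,x2},{x1,x3},{x1,x4},{x2,x3},{x2,x4},{x3,x4},{x1,x2,x4},{x1,x3,x4},{x2,x3,x4}}
  W24: {{x4},{x1,x4},{x2,x4},{x3,x4},{x1,x2,x4},{x1,x3,x4},{x2,x3,x4}}
  W34: {{x4},{x1,x4},{x2,x4},{x3,x4},{x1,x2,x4},{x1,x3,x4},{x2,x3,x4}}
  W123: {{x4},{x1,x2},{x1,x4},{x2,x3},{x2,x4},{x3,x4},{x1,x2,x4},{x1,x3,x4},{x2,x3,x4}}
  W124: {{x4},{x1,x4},{x2,x4},{x3,x4},{x1,x2,x4},{x1,x3,x4},{x2,x3,x4}}
  W134: {{x4},{x1,x4},{x2,x4},{x3,x4},{x1,x2,x4},{x1,x3,x4},{x2,x3,x4}}
  W234: {{x4},{x1,x4},{x2,x4},{x3,x4},{x1,x2,x4},{x1,x3,x4},{x2,x3,x4}}
  W1234: {{x4},{x1,x4},{x2,x4},{x3,x4},{x1,x2,x4},{x1,x3,x4},{x2,x3,x4}}
C dims 4,6,4,1; δ0: rk 3, SNF 1^3; δ1: rk 3, SNF 1^3; δ2: rk 1, SNF 1^1
Ȟ^0 = (4 − 3) − 0 = 1, so Ȟ^0 ≅ Z
Ȟ^1 = (6 − 3) − 3 = 0, so Ȟ^1 ≅ 0
Ȟ^2 = (4 − 1) − 3 = 0, so Ȟ^2 ≅ 0


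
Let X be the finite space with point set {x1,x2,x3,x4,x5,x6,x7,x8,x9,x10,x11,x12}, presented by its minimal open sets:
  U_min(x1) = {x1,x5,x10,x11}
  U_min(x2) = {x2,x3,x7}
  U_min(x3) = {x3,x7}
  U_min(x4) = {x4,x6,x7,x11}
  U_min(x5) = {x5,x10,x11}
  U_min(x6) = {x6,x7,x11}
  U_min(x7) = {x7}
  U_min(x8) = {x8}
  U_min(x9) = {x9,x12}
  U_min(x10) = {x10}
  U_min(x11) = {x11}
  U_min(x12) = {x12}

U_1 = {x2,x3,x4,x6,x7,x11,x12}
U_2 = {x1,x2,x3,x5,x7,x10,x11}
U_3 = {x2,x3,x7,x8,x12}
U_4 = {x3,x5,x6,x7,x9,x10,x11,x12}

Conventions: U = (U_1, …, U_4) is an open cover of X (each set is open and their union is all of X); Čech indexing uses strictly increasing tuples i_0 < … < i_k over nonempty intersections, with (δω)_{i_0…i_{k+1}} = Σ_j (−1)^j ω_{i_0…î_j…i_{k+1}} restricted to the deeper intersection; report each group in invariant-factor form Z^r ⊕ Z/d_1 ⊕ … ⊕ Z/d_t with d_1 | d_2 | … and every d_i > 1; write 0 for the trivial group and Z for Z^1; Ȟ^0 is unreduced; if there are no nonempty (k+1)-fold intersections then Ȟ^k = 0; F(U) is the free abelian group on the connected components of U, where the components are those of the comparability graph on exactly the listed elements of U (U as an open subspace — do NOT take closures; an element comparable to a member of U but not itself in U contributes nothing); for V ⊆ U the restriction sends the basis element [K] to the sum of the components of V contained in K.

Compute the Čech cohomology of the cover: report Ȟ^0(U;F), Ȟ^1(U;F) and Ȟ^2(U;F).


cover nerve:
  U12={x2,x3,x7,x11} U13={x2,x3,x7,x12} U14={x3,x6,x7,x11,x12} U23={x2,x3,x7} U24={x3,x5,x7,x10,x11} U34={x3,x7,x12}
  U123={x2,x3,x7} U124={x3,x7,x11} U134={x3,x7,x12} U234={x3,x7}
  U1234={x3,x7}
components per intersection:
  U1: {x2,x3,x4,x6,x7,x11} {x12}
  U2: {x1,x5,x10,x11} {x2,x3,x7}
  U3: {x2,x3,x7} {x8} {x12}
  U4: {x3,x5,x6,x7,x10,x11} {x9,x12}
  U12: {x2,x3,x7} {x11}
  U13: {x2,x3,x7} {x12}
  U14: {x3,x6,x7,x11} {x12}
  U23: {x2,x3,x7}
  U24: {x3,x7} {x5,x10,x11}
  U34: {x3,x7} {x12}
  U123: {x2,x3,x7}
  U124: {x3,x7} {x11}
  U134: {x3,x7} {x12}
  U234: {x3,x7}
  U1234: {x3,x7}
C dims 9,11,6,1; δ0: rk 6, SNF 1^6; δ1: rk 5, SNF 1^5; δ2: rk 1, SNF 1^1
Ȟ^0: (9−6)−0=3 ⇒ Z^3
Ȟ^1: (11−5)−6=0 ⇒ 0
Ȟ^2: (6−1)−5=0 ⇒ 0

Ȟ^0(U;F) ≅ Z^3, Ȟ^1(U;F) ≅ 0 and Ȟ^2(U;F) ≅ 0


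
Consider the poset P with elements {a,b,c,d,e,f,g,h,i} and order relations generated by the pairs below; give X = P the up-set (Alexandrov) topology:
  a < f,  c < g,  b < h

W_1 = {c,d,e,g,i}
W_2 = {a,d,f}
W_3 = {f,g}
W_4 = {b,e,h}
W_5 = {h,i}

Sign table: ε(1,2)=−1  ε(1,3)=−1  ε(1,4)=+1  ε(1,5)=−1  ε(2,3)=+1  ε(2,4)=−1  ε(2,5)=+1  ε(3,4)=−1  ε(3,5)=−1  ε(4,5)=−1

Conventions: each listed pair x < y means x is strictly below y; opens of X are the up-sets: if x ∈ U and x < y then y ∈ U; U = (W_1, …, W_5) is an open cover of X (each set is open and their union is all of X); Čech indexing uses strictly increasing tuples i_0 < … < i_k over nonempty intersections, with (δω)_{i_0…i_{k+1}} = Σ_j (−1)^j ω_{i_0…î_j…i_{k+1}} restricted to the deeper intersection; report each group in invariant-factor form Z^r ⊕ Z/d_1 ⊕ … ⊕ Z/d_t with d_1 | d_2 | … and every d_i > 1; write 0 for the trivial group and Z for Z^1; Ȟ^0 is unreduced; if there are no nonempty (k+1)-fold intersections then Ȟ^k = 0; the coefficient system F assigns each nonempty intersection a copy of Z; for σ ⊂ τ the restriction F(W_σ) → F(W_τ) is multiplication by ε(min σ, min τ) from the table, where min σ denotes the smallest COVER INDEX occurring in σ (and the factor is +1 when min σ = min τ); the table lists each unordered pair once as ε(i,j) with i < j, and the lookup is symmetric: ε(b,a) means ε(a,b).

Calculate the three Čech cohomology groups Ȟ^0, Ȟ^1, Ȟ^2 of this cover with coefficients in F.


Ȟ^0 = Z, Ȟ^1 = Z^2 and Ȟ^2 = 0

nerve of the cover:
  W12={d} W13={g} W14={e} W15={i} W23={f} W45={h}
C dims 5,6; δ0: rk 4, SNF 1^4
Ȟ^0 = (5 − 4) − 0 = 1, so Ȟ^0 ≅ Z
Ȟ^1 = (6 − 0) − 4 = 2, so Ȟ^1 ≅ Z^2
Ȟ^2 = (0 − 0) − 0 = 0, so Ȟ^2 ≅ 0


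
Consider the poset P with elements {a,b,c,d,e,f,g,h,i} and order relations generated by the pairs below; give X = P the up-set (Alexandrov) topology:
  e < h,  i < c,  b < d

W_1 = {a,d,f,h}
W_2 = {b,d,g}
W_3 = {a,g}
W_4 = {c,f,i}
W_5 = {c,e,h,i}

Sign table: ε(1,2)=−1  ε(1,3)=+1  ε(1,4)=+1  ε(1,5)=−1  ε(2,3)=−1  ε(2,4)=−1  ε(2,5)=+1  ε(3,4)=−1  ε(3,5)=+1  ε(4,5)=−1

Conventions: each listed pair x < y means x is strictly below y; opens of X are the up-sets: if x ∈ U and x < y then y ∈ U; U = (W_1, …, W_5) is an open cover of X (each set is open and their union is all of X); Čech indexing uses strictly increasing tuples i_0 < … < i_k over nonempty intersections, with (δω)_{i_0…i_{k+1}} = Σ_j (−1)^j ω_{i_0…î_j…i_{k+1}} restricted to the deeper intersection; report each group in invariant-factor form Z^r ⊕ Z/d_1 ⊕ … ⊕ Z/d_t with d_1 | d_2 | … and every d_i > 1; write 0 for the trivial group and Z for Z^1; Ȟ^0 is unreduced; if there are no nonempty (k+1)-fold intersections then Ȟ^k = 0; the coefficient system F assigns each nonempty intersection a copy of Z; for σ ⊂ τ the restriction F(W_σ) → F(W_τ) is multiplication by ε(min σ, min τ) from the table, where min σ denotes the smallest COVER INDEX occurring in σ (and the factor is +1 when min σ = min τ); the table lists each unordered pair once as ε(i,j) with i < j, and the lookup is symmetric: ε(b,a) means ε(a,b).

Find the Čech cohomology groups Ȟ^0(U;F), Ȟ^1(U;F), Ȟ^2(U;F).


Ȟ^0 ≅ Z, Ȟ^1 ≅ Z^2, Ȟ^2 ≅ 0

nonempty intersections:
  W12={d} W13={a} W14={f} W15={h} W23={g} W45={c,i}
C dims 5,6; δ0: rk 4, SNF 1^4
Ȟ^0: (5−4)−0=1 ⇒ Z
Ȟ^1: (6−0)−4=2 ⇒ Z^2
Ȟ^2: (0−0)−0=0 ⇒ 0


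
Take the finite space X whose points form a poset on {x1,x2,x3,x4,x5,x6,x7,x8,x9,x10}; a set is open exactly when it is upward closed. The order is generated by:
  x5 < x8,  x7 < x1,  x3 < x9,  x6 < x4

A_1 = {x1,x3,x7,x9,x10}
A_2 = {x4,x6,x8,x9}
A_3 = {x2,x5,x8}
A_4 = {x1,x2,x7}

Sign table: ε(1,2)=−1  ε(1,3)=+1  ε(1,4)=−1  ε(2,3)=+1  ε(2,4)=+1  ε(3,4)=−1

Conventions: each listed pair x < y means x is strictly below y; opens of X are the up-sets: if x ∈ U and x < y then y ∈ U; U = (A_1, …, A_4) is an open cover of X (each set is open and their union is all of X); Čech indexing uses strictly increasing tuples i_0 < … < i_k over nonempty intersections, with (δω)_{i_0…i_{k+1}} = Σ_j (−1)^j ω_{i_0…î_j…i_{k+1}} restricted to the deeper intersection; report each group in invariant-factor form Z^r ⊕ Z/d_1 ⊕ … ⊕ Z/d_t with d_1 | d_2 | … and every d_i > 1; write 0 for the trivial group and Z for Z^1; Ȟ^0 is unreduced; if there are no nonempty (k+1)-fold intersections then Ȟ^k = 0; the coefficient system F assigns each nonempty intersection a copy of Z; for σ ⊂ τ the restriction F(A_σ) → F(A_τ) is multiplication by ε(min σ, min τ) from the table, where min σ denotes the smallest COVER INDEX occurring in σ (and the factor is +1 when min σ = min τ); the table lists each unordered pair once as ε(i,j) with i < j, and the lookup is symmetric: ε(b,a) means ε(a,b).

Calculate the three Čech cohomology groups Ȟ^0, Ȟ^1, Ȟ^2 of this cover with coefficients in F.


nerve of the cover:
  A12={x9} A14={x1,x7} A23={x8} A34={x2}
C dims 4,4; δ0: rk 4, SNF 1^3·2
Ȟ^0 = (4 − 4) − 0 = 0, so Ȟ^0 ≅ 0
Ȟ^1 = (4 − 0) − 4 = 0 plus torsion [2], so Ȟ^1 ≅ Z/2
Ȟ^2 = (0 − 0) − 0 = 0, so Ȟ^2 ≅ 0

Ȟ^0 = 0, Ȟ^1 = Z/2 and Ȟ^2 = 0


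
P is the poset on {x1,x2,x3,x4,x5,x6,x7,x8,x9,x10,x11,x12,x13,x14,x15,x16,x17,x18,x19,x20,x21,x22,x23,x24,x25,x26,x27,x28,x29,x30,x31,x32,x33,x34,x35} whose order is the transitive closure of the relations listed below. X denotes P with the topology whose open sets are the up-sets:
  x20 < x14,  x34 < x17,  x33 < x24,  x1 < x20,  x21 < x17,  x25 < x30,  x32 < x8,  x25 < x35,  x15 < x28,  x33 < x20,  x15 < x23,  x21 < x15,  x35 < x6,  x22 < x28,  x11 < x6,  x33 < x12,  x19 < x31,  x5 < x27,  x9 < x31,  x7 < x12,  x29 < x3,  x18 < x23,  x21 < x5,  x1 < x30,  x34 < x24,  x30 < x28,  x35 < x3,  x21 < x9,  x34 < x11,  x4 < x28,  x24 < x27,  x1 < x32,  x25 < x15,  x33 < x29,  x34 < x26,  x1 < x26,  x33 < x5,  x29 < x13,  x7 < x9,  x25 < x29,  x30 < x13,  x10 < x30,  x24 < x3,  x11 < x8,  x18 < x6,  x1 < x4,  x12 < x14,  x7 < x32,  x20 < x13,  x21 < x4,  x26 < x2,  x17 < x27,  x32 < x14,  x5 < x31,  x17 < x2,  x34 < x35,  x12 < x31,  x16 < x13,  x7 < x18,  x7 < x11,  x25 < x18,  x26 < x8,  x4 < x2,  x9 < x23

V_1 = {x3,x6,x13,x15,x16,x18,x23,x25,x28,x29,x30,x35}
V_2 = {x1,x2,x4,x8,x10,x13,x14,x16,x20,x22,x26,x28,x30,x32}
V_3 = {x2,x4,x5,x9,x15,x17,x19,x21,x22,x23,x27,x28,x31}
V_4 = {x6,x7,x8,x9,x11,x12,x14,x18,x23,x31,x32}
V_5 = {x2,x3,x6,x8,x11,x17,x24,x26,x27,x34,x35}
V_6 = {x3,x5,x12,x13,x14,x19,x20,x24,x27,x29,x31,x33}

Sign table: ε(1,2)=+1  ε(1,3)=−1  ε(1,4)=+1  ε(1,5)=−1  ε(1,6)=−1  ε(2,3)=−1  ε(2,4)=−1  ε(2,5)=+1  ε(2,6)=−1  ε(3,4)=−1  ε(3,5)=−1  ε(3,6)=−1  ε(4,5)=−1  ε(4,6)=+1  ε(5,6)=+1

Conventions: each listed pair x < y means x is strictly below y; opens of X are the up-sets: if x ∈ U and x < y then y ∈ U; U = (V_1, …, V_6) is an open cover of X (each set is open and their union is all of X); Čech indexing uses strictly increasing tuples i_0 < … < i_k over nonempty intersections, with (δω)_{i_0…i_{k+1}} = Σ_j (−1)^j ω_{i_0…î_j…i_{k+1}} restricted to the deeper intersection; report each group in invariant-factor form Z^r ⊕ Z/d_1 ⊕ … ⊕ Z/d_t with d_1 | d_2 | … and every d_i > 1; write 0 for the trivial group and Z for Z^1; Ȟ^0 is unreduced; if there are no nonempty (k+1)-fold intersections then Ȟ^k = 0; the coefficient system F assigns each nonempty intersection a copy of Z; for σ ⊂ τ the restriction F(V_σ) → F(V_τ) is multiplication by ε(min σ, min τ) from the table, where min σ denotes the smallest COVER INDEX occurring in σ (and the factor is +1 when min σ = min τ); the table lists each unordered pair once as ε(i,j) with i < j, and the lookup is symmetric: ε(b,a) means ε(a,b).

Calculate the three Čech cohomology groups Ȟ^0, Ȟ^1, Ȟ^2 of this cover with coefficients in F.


Ȟ^0(U;F) ≅ 0,  Ȟ^1(U;F) ≅ Z/2,  Ȟ^2(U;F) ≅ Z

cover nerve:
  V12={x13,x16,x28,x30} V13={x15,x23,x28} V14={x6,x18,x23} V15={x3,x6,x35} V16={x3,x13,x29} V23={x2,x4,x22,x28} V24={x8,x14,x32} V25={x2,x8,x26} V26={x13,x14,x20} V34={x9,x23,x31} V35={x2,x17,x27} V36={x5,x19,x27,x31} V45={x6,x8,x11} V46={x12,x14,x31} V56={x3,x24,x27}
  V123={x28} V126={x13} V134={x23} V145={x6} V156={x3} V235={x2} V245={x8} V246={x14} V346={x31} V356={x27}
C dims 6,15,10; δ0: rk 6, SNF 1^5·2; δ1: rk 9, SNF 1^9
Ȟ^0: (6−6)−0=0 ⇒ 0
Ȟ^1: (15−9)−6=0 plus torsion [2] ⇒ Z/2
Ȟ^2: (10−0)−9=1 ⇒ Z


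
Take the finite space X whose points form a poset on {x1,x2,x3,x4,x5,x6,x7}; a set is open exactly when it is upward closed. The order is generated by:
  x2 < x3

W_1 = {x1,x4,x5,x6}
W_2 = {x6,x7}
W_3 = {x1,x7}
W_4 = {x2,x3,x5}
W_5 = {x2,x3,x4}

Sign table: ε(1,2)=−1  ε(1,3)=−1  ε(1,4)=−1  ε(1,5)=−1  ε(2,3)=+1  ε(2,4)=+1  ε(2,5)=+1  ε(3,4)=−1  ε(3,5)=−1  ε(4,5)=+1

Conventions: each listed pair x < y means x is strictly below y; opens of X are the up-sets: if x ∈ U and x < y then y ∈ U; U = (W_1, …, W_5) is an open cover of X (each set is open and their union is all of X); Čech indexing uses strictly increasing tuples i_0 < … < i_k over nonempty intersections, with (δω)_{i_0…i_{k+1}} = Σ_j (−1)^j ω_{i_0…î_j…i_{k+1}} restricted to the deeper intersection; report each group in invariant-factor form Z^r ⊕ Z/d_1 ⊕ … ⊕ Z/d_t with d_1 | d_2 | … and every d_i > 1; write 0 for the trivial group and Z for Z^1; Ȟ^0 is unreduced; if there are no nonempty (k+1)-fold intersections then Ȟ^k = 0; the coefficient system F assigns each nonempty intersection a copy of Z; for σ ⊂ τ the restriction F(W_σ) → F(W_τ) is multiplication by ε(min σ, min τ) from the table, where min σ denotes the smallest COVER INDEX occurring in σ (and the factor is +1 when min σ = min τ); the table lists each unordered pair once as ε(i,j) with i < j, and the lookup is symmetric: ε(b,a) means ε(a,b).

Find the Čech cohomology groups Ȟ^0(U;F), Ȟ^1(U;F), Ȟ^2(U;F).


Ȟ^0(U;F) ≅ Z,  Ȟ^1(U;F) ≅ Z^2,  Ȟ^2(U;F) ≅ 0

nonempty overlaps:
  W12={x6} W13={x1} W14={x5} W15={x4} W23={x7} W45={x2,x3}
C dims 5,6; δ0: rk 4, SNF 1^4
degree 0: 5−4−0 = 1 → Ȟ^0 ≅ Z
degree 1: 6−0−4 = 2 → Ȟ^1 ≅ Z^2
degree 2: 0−0−0 = 0 → Ȟ^2 ≅ 0


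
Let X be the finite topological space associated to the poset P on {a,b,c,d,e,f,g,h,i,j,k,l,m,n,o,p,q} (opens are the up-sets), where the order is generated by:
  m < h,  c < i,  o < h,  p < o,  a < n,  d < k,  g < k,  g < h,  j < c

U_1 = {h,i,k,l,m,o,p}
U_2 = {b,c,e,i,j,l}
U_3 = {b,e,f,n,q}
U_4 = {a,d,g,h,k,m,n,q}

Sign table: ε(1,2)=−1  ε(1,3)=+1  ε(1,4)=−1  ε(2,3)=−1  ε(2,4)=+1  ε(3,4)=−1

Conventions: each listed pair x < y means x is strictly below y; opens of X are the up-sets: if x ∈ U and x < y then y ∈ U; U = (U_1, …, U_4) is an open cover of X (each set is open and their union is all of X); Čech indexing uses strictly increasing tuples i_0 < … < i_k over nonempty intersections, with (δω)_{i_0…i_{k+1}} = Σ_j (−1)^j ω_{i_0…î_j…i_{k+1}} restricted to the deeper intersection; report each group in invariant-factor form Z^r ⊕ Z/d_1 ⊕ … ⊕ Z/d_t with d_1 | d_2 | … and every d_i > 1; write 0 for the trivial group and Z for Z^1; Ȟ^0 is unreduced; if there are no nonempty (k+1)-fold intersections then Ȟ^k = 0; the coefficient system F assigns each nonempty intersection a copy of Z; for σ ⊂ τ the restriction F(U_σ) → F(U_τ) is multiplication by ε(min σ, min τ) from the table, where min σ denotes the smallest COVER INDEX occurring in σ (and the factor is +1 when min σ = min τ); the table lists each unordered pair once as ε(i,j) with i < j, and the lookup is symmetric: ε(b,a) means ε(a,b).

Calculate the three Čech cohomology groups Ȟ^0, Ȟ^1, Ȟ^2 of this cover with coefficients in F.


Ȟ^0 ≅ Z,  Ȟ^1 ≅ Z,  Ȟ^2 ≅ 0

nonempty intersections:
  U12={i,l} U14={h,k,m} U23={b,e} U34={n,q}
C dims 4,4; δ0: rk 3, SNF 1^3
Ȟ^0: (4−3)−0=1 ⇒ Z
Ȟ^1: (4−0)−3=1 ⇒ Z
Ȟ^2: (0−0)−0=0 ⇒ 0


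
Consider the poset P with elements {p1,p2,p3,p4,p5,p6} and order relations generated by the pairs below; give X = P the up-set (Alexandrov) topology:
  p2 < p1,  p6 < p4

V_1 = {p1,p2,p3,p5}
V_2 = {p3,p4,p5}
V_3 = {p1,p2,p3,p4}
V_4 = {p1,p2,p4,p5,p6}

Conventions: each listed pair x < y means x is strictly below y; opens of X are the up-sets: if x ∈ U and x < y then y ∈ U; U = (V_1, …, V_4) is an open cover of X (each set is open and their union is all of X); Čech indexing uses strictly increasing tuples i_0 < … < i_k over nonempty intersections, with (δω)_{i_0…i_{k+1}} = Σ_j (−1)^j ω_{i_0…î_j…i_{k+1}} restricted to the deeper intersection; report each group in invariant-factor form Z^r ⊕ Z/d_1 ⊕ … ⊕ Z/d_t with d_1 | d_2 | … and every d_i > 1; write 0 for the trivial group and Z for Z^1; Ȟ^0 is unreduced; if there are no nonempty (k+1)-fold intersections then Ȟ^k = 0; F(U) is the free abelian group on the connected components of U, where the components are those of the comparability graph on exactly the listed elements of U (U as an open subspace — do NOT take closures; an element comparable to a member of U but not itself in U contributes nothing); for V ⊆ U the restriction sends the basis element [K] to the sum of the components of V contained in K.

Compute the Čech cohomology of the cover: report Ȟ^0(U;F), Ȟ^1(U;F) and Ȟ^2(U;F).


Ȟ^0 = Z^4, Ȟ^1 = 0, Ȟ^2 = 0

intersection data:
  V12={p3,p5} V13={p1,p2,p3} V14={p1,p2,p5} V23={p3,p4} V24={p4,p5} V34={p1,p2,p4}
  V123={p3} V124={p5} V134={p1,p2} V234={p4}
components per intersection:
  V1: {p1,p2} {p3} {p5}
  V2: {p3} {p4} {p5}
  V3: {p1,p2} {p3} {p4}
  V4: {p1,p2} {p4,p6} {p5}
  V12: {p3} {p5}
  V13: {p1,p2} {p3}
  V14: {p1,p2} {p5}
  V23: {p3} {p4}
  V24: {p4} {p5}
  V34: {p1,p2} {p4}
  V123: {p3}
  V124: {p5}
  V134: {p1,p2}
  V234: {p4}
C dims 12,12,4; δ0: rk 8, SNF 1^8; δ1: rk 4, SNF 1^4
Ȟ^0 = (12 − 8) − 0 = 4, so Ȟ^0 ≅ Z^4
Ȟ^1 = (12 − 4) − 8 = 0, so Ȟ^1 ≅ 0
Ȟ^2 = (4 − 0) − 4 = 0, so Ȟ^2 ≅ 0


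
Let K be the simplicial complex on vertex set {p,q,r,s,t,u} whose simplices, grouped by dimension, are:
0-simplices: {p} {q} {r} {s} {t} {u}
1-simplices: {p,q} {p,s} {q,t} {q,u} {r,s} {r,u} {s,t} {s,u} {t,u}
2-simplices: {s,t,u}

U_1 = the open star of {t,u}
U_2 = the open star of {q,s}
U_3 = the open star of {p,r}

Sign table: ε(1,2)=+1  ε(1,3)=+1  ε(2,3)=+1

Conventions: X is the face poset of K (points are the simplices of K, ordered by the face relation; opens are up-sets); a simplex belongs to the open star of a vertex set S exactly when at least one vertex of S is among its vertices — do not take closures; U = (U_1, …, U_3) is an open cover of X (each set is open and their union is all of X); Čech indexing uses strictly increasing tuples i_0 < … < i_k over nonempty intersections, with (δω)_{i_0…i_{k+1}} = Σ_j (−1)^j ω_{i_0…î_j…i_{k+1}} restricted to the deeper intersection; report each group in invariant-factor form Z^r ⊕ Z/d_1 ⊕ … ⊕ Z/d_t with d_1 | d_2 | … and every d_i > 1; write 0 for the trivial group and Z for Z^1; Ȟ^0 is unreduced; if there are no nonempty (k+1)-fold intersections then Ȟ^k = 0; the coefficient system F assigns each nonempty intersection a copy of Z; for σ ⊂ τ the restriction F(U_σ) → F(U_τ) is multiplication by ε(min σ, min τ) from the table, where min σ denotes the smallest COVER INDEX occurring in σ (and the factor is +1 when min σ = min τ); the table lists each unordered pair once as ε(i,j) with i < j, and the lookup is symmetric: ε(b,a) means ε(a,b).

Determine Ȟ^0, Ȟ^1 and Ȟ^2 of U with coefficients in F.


Ȟ^0 = Z; Ȟ^1 = Z; Ȟ^2 = 0

nerve simplices:
  U1={{t},{u},{q,t},{q,u},{r,u},{s,t},{s,u},{t,u},{s,t,u}} U2={{q},{s},{p,q},{p,s},{q,t},{q,u},{r,s},{s,t},{s,u},{s,t,u}} U3={{p},{r},{p,q},{p,s},{r,s},{r,u}}
  U12={{q,t},{q,u},{s,t},{s,u},{s,t,u}} U13={{r,u}} U23={{p,q},{p,s},{r,s}}
C dims 3,3; δ0: rk 2, SNF 1^2
degree 0: 3−2−0 = 1 → Ȟ^0 ≅ Z
degree 1: 3−0−2 = 1 → Ȟ^1 ≅ Z
degree 2: 0−0−0 = 0 → Ȟ^2 ≅ 0


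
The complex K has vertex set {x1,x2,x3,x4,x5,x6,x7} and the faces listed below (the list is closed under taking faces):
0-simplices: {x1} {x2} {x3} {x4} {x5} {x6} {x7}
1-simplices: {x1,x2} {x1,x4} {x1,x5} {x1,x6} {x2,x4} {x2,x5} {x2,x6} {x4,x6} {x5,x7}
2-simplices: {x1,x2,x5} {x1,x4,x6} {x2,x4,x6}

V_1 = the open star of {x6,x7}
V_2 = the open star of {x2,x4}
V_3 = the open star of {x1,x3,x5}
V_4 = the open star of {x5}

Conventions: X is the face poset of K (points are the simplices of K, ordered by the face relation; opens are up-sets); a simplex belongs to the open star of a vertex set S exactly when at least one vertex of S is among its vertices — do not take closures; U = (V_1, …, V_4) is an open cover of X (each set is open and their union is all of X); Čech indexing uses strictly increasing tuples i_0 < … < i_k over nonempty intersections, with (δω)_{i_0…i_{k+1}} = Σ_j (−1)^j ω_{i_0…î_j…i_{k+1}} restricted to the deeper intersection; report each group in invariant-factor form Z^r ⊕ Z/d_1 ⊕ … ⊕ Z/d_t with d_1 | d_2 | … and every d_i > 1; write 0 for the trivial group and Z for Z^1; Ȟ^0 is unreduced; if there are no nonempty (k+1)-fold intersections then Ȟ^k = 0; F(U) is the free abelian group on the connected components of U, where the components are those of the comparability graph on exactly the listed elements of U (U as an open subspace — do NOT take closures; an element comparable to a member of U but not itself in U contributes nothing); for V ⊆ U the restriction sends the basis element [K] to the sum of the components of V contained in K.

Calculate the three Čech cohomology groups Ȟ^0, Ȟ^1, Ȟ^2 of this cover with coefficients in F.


Ȟ^0(U;F) ≅ Z^2; Ȟ^1(U;F) ≅ Z; Ȟ^2(U;F) ≅ 0

nerve simplices:
  V1={{x6},{x7},{x1,x6},{x2,x6},{x4,x6},{x5,x7},{x1,x4,x6},{x2,x4,x6}} V2={{x2},{x4},{x1,x2},{x1,x4},{x2,x4},{x2,x5},{x2,x6},{x4,x6},{x1,x2,x5},{x1,x4,x6},{x2,x4,x6}} V3={{x1},{x3},{x5},{x1,x2},{x1,x4},{x1,x5},{x1,x6},{x2,x5},{x5,x7},{x1,x2,x5},{x1,x4,x6}} V4={{x5},{x1,x5},{x2,x5},{x5,x7},{x1,x2,x5}}
  V12={{x2,x6},{x4,x6},{x1,x4,x6},{x2,x4,x6}} V13={{x1,x6},{x5,x7},{x1,x4,x6}} V14={{x5,x7}} V23={{x1,x2},{x1,x4},{x2,x5},{x1,x2,x5},{x1,x4,x6}} V24={{x2,x5},{x1,x2,x5}} V34={{x5},{x1,x5},{x2,x5},{x5,x7},{x1,x2,x5}}
  V123={{x1,x4,x6}} V134={{x5,x7}} V234={{x2,x5},{x1,x2,x5}}
components per intersection:
  V1: {{x6},{x1,x6},{x2,x6},{x4,x6},{x1,x4,x6},{x2,x4,x6}} {{x7},{x5,x7}}
  V2: {{x2},{x4},{x1,x2},{x1,x4},{x2,x4},{x2,x5},{x2,x6},{x4,x6},{x1,x2,x5},{x1,x4,x6},{x2,x4,x6}}
  V3: {{x1},{x5},{x1,x2},{x1,x4},{x1,x5},{x1,x6},{x2,x5},{x5,x7},{x1,x2,x5},{x1,x4,x6}} {{x3}}
  V4: {{x5},{x1,x5},{x2,x5},{x5,x7},{x1,x2,x5}}
  V12: {{x2,x6},{x4,x6},{x1,x4,x6},{x2,x4,x6}}
  V13: {{x1,x6},{x1,x4,x6}} {{x5,x7}}
  V14: {{x5,x7}}
  V23: {{x1,x2},{x2,x5},{x1,x2,x5}} {{x1,x4},{x1,x4,x6}}
  V24: {{x2,x5},{x1,x2,x5}}
  V34: {{x5},{x1,x5},{x2,x5},{x5,x7},{x1,x2,x5}}
  V123: {{x1,x4,x6}}
  V134: {{x5,x7}}
  V234: {{x2,x5},{x1,x2,x5}}
C dims 6,8,3; δ0: rk 4, SNF 1^4; δ1: rk 3, SNF 1^3
degree 0: 6−4−0 = 2 → Ȟ^0 ≅ Z^2
degree 1: 8−3−4 = 1 → Ȟ^1 ≅ Z
degree 2: 3−0−3 = 0 → Ȟ^2 ≅ 0
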